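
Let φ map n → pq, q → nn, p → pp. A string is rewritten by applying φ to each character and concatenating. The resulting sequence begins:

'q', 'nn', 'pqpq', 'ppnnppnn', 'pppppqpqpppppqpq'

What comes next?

ppppppppppnnppnnppppppppppnnppnn

Applying the rule to each of the 16 symbols of pppppqpqpppppqpq gives the pieces pp pp pp pp pp nn pp nn pp pp pp pp pp nn pp nn, which concatenate to the answer.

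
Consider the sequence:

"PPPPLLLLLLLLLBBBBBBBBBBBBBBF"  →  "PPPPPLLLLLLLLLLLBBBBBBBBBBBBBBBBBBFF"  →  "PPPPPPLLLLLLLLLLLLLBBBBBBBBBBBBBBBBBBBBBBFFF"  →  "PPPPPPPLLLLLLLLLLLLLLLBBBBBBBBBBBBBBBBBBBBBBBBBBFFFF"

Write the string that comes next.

Term n consists of n+1 P's, followed by 2n+3 L's, followed by 4n+2 B's, followed by n-2 F's, where the shown terms are n = 3, 4, 5, 6.
Setting n = 7 gives 8, 17, 30, 5 characters in each block.

PPPPPPPPLLLLLLLLLLLLLLLLLBBBBBBBBBBBBBBBBBBBBBBBBBBBBBBFFFFF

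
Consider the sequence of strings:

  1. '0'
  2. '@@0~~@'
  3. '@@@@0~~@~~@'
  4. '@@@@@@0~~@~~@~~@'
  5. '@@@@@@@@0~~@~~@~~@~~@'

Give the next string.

Each term wraps the previous one in @@ on the left and ~~@ on the right.
Applying this once more to @@@@@@@@0~~@~~@~~@~~@:

@@@@@@@@@@0~~@~~@~~@~~@~~@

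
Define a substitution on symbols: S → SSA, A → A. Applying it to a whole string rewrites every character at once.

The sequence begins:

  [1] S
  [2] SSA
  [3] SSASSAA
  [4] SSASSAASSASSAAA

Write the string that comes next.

Rewriting the 15 symbols of SSASSAASSASSAAA one by one yields SSA SSA A SSA SSA A A SSA SSA A SSA SSA A A A; concatenated:

SSASSAASSASSAAASSASSAASSASSAAAA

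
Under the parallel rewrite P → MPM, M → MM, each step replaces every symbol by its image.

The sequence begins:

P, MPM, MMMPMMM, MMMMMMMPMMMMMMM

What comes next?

Applying the rule to each of the 15 symbols of MMMMMMMPMMMMMMM gives the pieces MM MM MM MM MM MM MM MPM MM MM MM MM MM MM MM, which concatenate to the answer.

MMMMMMMMMMMMMMMPMMMMMMMMMMMMMMM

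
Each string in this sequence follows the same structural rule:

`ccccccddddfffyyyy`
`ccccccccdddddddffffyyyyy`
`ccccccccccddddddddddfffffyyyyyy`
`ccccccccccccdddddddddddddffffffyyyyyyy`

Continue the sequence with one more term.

The n-th term is 2n+2 c's then 3n-2 d's then n+1 f's then n+2 y's, where the shown terms are n = 2, 3, 4, 5.
At n = 6 the blocks have lengths 14, 16, 7, 8.

ccccccccccccccddddddddddddddddfffffffyyyyyyyy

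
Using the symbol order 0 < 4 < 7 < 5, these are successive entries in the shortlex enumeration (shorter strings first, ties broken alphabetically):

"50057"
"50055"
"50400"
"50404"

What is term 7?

50440

Advancing 3 positions from 50404 through 50404 → 50407 → 50405 reaches term 7.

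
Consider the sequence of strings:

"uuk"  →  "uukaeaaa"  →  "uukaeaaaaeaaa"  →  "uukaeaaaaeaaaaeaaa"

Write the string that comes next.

uukaeaaaaeaaaaeaaaaeaaa

Each term is the previous one with aeaaa appended.
So the next term is uukaeaaaaeaaaaeaaa·aeaaa.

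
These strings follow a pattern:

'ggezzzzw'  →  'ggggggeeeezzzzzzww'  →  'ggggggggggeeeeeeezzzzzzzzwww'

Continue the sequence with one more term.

Term n consists of 4n-2 g's, followed by 3n-2 e's, followed by 2n+2 z's, followed by n w's (n = 1, 2, …).
Setting n = 4 gives 14, 10, 10, 4 characters in each block.

ggggggggggggggeeeeeeeeeezzzzzzzzzzwwww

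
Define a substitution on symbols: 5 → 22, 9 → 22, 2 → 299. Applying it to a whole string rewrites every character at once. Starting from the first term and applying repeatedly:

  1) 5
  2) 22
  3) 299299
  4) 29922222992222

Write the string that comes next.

29922222992992992992992222299299299299

φ(29922222992222) expands symbol-by-symbol to 299 22 22 299 299 299 299 299 22 22 299 299 299 299; joining the 14 pieces gives the next term.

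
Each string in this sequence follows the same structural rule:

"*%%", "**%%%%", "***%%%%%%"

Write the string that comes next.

The n-th term is n *'s then 2n %'s (n = 1, 2, …).
At n = 4 the blocks have lengths 4, 8.

****%%%%%%%%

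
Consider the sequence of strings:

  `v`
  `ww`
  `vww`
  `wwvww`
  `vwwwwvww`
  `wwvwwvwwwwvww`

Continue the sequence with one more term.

vwwwwvwwwwvwwvwwwwvww

From term 3 onward, concatenate the second-to-last term with the last: v·ww = vww, ww·vww = wwvww, …
Continuing: vwwwwvww · wwvwwvwwwwvww gives term 7.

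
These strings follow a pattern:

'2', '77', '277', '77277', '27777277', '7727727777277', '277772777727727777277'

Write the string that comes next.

From term 3 onward, concatenate the second-to-last term with the last: 2·77 = 277, 77·277 = 77277, …
Continuing: 7727727777277 · 277772777727727777277 gives term 8.

7727727777277277772777727727777277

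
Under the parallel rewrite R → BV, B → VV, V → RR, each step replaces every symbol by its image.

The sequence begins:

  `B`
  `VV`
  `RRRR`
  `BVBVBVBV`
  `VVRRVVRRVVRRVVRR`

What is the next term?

Rewriting the 16 symbols of VVRRVVRRVVRRVVRR one by one yields RR RR BV BV RR RR BV BV RR RR BV BV RR RR BV BV; concatenated:

RRRRBVBVRRRRBVBVRRRRBVBVRRRRBVBV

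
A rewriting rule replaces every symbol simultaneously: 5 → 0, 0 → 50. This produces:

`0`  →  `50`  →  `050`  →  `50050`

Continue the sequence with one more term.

05050050

Rewriting each symbol of 50050: 5→0, 0→50, 0→50, 5→0, 0→50, which concatenates to 0 50 50 0 50.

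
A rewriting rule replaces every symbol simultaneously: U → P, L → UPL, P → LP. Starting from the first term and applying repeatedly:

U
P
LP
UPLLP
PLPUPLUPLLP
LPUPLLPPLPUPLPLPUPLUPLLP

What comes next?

φ(LPUPLLPPLPUPLPLPUPLUPLLP) expands symbol-by-symbol to UPL LP P LP UPL UPL LP LP UPL LP P LP UPL LP UPL LP P LP UPL P LP UPL UPL LP; joining the 24 pieces gives the next term.

UPLLPPLPUPLUPLLPLPUPLLPPLPUPLLPUPLLPPLPUPLPLPUPLUPLLP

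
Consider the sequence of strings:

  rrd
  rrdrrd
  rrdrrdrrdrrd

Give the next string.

Every step duplicates the string.
Doubling rrdrrdrrdrrd:

rrdrrdrrdrrdrrdrrdrrdrrd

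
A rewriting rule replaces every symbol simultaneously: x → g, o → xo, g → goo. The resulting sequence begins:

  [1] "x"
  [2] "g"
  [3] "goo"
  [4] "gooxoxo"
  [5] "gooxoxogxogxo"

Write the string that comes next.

gooxoxogxogxogoogxogoogxo

φ(gooxoxogxogxo) expands symbol-by-symbol to goo xo xo g xo g xo goo g xo goo g xo; joining the 13 pieces gives the next term.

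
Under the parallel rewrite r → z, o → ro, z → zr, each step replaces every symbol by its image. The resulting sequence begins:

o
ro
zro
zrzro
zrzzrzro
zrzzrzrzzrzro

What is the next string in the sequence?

Applying the rule to each of the 13 symbols of zrzzrzrzzrzro gives the pieces zr z zr zr z zr z zr zr z zr z ro, which concatenate to the answer.

zrzzrzrzzrzzrzrzzrzro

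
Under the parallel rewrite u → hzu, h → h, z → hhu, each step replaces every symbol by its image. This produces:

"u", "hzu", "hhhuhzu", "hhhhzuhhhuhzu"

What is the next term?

φ(hhhhzuhhhuhzu) expands symbol-by-symbol to h h h h hhu hzu h h h hzu h hhu hzu; joining the 13 pieces gives the next term.

hhhhhhuhzuhhhhzuhhhuhzu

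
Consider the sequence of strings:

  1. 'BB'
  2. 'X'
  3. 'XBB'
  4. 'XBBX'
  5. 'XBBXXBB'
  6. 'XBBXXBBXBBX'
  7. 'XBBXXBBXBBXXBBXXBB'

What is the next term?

Each term (from the third on) is the previous term followed by the one before it: term 3 = X·BB = XBB.
So term 8 is XBBXXBBXBBXXBBXXBB·XBBXXBBXBBX.

XBBXXBBXBBXXBBXXBBXBBXXBBXBBX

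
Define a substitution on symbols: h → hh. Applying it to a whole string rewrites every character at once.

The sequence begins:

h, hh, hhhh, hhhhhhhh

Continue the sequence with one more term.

hhhhhhhhhhhhhhhh

Apply φ to hhhhhhhh symbol by symbol: h→hh, h→hh, h→hh, h→hh, h→hh, h→hh, h→hh, h→hh; joined: hh hh hh hh hh hh hh hh.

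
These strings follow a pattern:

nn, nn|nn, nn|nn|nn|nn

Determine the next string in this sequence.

Each string is two copies of the previous one joined by '|'.
Doubling nn|nn|nn|nn with '|' between the halves:

nn|nn|nn|nn|nn|nn|nn|nn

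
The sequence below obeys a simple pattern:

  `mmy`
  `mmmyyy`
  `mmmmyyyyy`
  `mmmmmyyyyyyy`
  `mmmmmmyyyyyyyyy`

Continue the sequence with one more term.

Each string has the form m^{n+1} y^{2n-1} (n = 1, 2, …).
Setting n = 6 gives 7, 11 characters in each block.

mmmmmmmyyyyyyyyyyy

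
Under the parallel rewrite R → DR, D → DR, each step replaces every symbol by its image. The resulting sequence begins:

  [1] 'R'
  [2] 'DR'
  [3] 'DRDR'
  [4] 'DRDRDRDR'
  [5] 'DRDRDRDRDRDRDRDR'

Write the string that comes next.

Rewriting the 16 symbols of DRDRDRDRDRDRDRDR one by one yields DR DR DR DR DR DR DR DR DR DR DR DR DR DR DR DR; concatenated:

DRDRDRDRDRDRDRDRDRDRDRDRDRDRDRDR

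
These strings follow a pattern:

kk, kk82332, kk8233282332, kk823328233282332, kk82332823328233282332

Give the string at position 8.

kk82332823328233282332823328233282332

Each term is the previous one with 82332 appended.
From kk82332823328233282332, 3 further steps: kk82332823328233282332 → kk8233282332823328233282332 → kk823328233282332823328233282332 → (answer).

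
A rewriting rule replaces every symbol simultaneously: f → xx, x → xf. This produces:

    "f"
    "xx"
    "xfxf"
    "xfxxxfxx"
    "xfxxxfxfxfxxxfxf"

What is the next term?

xfxxxfxfxfxxxfxxxfxxxfxfxfxxxfxx

Applying the rule to each of the 16 symbols of xfxxxfxfxfxxxfxf gives the pieces xf xx xf xf xf xx xf xx xf xx xf xf xf xx xf xx, which concatenate to the answer.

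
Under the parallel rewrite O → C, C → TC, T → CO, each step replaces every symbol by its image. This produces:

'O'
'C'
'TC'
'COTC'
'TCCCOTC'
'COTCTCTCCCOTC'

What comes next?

TCCCOTCCOTCCOTCTCTCCCOTC

Applying the rule to each of the 13 symbols of COTCTCTCCCOTC gives the pieces TC C CO TC CO TC CO TC TC TC C CO TC, which concatenate to the answer.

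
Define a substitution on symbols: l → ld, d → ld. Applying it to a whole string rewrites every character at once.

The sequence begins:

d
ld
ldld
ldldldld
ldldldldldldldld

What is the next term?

φ(ldldldldldldldld) expands symbol-by-symbol to ld ld ld ld ld ld ld ld ld ld ld ld ld ld ld ld; joining the 16 pieces gives the next term.

ldldldldldldldldldldldldldldldld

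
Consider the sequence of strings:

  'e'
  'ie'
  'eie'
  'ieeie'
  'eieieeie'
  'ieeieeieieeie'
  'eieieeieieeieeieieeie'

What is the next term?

ieeieeieieeieeieieeieieeieeieieeie

This is a Fibonacci-style word recurrence s(k) = s(k−2)·s(k−1): e.g. e·ie = eie.
Continuing: ieeieeieieeie · eieieeieieeieeieieeie gives term 8.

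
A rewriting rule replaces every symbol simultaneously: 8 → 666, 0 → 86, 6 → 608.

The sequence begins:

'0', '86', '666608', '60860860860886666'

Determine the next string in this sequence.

Replace each of the 17 characters of 60860860860886666 in place — 608 86 666 608 86 666 608 86 666 608 86 666 666 608 608 608 608 — and concatenate.

60886666608866666088666660886666666608608608608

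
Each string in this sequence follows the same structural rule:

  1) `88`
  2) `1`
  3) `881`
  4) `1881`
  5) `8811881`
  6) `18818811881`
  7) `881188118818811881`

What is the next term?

18818811881881188118818811881

Each term (from the third on) is the two preceding terms concatenated in order: term 3 = 88·1 = 881.
Continuing: 18818811881 · 881188118818811881 gives term 8.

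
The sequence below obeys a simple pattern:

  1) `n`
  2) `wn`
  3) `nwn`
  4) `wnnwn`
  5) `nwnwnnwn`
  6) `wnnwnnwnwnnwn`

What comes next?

From term 3 onward, concatenate the second-to-last term with the last: n·wn = nwn, wn·nwn = wnnwn, …
The next term joins nwnwnnwn and wnnwnnwnwnnwn.

nwnwnnwnwnnwnnwnwnnwn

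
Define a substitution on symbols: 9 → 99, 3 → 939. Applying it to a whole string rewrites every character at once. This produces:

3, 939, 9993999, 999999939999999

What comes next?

9999999999999993999999999999999

Replace each of the 15 characters of 999999939999999 in place — 99 99 99 99 99 99 99 939 99 99 99 99 99 99 99 — and concatenate.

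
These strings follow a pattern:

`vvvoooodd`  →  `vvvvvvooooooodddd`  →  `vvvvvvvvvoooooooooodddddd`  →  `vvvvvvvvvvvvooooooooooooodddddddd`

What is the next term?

The n-th term is 3n v's then 3n+1 o's then 2n d's (n = 1, 2, …).
At n = 5 the blocks have lengths 15, 16, 10.

vvvvvvvvvvvvvvvoooooooooooooooodddddddddd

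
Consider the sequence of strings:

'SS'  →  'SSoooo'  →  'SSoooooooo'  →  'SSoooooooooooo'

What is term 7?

Every step adds oooo to the end: s(k+1) = s(k)·oooo.
From SSoooooooooooo, 3 further steps: SSoooooooooooo → SSoooooooooooooooo → SSoooooooooooooooooooo → (answer).

SSoooooooooooooooooooooooo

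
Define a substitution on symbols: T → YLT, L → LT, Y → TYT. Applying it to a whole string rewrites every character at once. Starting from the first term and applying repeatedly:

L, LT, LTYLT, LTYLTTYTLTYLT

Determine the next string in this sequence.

LTYLTTYTLTYLTYLTTYTYLTLTYLTTYTLTYLT

Replace each of the 13 characters of LTYLTTYTLTYLT in place — LT YLT TYT LT YLT YLT TYT YLT LT YLT TYT LT YLT — and concatenate.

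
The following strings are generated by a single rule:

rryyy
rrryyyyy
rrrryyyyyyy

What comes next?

The n-th term is n r's then 2n-1 y's, where the shown terms are n = 2, 3, 4.
Setting n = 5 gives 5, 9 characters in each block.

rrrrryyyyyyyyy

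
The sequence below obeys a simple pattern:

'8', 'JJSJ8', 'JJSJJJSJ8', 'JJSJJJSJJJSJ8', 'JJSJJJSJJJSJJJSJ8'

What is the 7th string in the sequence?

Each term is the previous one with JJSJ prepended.
From JJSJJJSJJJSJJJSJ8, 2 further steps: JJSJJJSJJJSJJJSJ8 → JJSJJJSJJJSJJJSJJJSJ8 → (answer).

JJSJJJSJJJSJJJSJJJSJJJSJ8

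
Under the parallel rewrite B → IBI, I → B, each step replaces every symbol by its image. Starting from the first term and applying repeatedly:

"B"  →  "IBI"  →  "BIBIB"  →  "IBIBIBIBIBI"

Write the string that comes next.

BIBIBIBIBIBIBIBIBIBIB

Expanding IBIBIBIBIBI: I→B, B→IBI, I→B, B→IBI, I→B, B→IBI, I→B, B→IBI, I→B, B→IBI, I→B. Concatenated: B IBI B IBI B IBI B IBI B IBI B.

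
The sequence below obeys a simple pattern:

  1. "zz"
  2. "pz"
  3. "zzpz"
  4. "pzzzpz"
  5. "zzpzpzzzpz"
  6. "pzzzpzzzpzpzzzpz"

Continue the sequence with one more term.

zzpzpzzzpzpzzzpzzzpzpzzzpz

Each term (from the third on) is the two preceding terms concatenated in order: term 3 = zz·pz = zzpz.
So term 7 is zzpzpzzzpz·pzzzpzzzpzpzzzpz.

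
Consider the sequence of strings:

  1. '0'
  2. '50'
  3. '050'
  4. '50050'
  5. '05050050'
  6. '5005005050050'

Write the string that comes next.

050500505005005050050

This is a Fibonacci-style word recurrence s(k) = s(k−2)·s(k−1): e.g. 0·50 = 050.
Continuing: 05050050 · 5005005050050 gives term 7.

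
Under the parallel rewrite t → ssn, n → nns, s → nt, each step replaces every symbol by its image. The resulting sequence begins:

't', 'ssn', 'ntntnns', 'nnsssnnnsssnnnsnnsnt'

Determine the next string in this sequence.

Applying the rule to each of the 20 symbols of nnsssnnnsssnnnsnnsnt gives the pieces nns nns nt nt nt nns nns nns nt nt nt nns nns nns nt nns nns nt nns ssn, which concatenate to the answer.

nnsnnsntntntnnsnnsnnsntntntnnsnnsnnsntnnsnnsntnnsssn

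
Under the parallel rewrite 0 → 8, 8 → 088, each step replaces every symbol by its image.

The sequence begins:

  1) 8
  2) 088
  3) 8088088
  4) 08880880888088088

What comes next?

Applying the rule to each of the 17 symbols of 08880880888088088 gives the pieces 8 088 088 088 8 088 088 8 088 088 088 8 088 088 8 088 088, which concatenate to the answer.

80880880888088088808808808880880888088088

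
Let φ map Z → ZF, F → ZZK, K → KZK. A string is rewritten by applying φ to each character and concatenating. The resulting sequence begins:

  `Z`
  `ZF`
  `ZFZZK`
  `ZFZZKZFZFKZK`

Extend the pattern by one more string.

ZFZZKZFZFKZKZFZZKZFZZKKZKZFKZK

Rewriting each symbol of ZFZZKZFZFKZK: Z→ZF, F→ZZK, Z→ZF, Z→ZF, K→KZK, Z→ZF, F→ZZK, Z→ZF, F→ZZK, K→KZK, Z→ZF, K→KZK, which concatenates to ZF ZZK ZF ZF KZK ZF ZZK ZF ZZK KZK ZF KZK.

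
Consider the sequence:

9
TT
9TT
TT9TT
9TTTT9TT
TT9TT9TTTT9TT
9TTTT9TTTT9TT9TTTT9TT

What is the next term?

TT9TT9TTTT9TT9TTTT9TTTT9TT9TTTT9TT

From term 3 onward, concatenate the second-to-last term with the last: 9·TT = 9TT, TT·9TT = TT9TT, …
So term 8 is TT9TT9TTTT9TT·9TTTT9TTTT9TT9TTTT9TT.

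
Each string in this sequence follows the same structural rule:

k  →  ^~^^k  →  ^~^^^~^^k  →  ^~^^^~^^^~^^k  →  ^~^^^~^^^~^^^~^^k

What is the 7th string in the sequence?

Every step adds ^~^^ at the front: s(k+1) = ^~^^·s(k).
From ^~^^^~^^^~^^^~^^k, 2 further steps: ^~^^^~^^^~^^^~^^k → ^~^^^~^^^~^^^~^^^~^^k → (answer).

^~^^^~^^^~^^^~^^^~^^^~^^k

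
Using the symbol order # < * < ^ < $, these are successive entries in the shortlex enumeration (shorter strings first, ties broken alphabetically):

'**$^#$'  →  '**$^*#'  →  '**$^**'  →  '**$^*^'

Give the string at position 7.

**$^^*

Continuing the enumeration 3 steps past **$^*^: **$^*^ → **$^*$ → **$^^# → (answer).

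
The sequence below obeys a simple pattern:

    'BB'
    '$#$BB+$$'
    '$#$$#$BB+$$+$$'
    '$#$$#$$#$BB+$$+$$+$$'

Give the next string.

Every step adds $#$ to the front and +$$ to the end of the previous string.
Applying this once more to $#$$#$$#$BB+$$+$$+$$:

$#$$#$$#$$#$BB+$$+$$+$$+$$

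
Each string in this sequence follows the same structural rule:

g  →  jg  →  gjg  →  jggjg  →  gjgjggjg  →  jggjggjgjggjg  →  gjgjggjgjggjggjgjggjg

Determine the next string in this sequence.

jggjggjgjggjggjgjggjgjggjggjgjggjg

This is a Fibonacci-style word recurrence s(k) = s(k−2)·s(k−1): e.g. g·jg = gjg.
So term 8 is jggjggjgjggjg·gjgjggjgjggjggjgjggjg.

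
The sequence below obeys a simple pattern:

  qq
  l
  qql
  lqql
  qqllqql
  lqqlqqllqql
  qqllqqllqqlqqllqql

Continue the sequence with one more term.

lqqlqqllqqlqqllqqllqqlqqllqql

This is a Fibonacci-style word recurrence s(k) = s(k−2)·s(k−1): e.g. qq·l = qql.
Continuing: lqqlqqllqql · qqllqqllqqlqqllqql gives term 8.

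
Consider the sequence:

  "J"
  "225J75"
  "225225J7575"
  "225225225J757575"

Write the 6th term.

225225225225225J7575757575

s(k+1) = 225·s(k)·75, so each term gains 225 as a prefix and 75 as a suffix.
From 225225225J757575, 2 further steps: 225225225J757575 → 225225225225J75757575 → (answer).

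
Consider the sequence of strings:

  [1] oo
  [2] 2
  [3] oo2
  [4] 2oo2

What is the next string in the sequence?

oo22oo2

From term 3 onward, concatenate the second-to-last term with the last: oo·2 = oo2, 2·oo2 = 2oo2, …
The next term joins oo2 and 2oo2.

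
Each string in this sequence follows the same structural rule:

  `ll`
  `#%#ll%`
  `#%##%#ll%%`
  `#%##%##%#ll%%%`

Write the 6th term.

s(k+1) = #%#·s(k)·%, so each term gains #%# as a prefix and % as a suffix.
From #%##%##%#ll%%%, 2 further steps: #%##%##%#ll%%% → #%##%##%##%#ll%%%% → (answer).

#%##%##%##%##%#ll%%%%%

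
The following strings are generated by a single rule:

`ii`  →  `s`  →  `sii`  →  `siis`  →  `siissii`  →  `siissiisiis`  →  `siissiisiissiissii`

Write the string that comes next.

siissiisiissiissiisiissiisiis

Each term (from the third on) is the previous term followed by the one before it: term 3 = s·ii = sii.
The next term joins siissiisiissiissii and siissiisiis.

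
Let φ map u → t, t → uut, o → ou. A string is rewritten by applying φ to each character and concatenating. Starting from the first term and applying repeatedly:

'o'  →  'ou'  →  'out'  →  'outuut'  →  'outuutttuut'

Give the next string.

Rewriting each symbol of outuutttuut: o→ou, u→t, t→uut, u→t, u→t, t→uut, t→uut, t→uut, u→t, u→t, t→uut, which concatenates to ou t uut t t uut uut uut t t uut.

outuutttuutuutuutttuut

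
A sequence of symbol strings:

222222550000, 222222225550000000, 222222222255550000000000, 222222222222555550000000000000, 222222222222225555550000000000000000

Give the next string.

Reading off run lengths: 2 runs 6, 8, 10, 12, 14; 5 runs 2, 3, 4, 5, 6; 0 runs 4, 7, 10, 13, 16 — each is linear in n, where the shown terms are n = 2, 3, 4, 5, 6.
Setting n = 7 gives 16, 7, 19 characters in each block.

222222222222222255555550000000000000000000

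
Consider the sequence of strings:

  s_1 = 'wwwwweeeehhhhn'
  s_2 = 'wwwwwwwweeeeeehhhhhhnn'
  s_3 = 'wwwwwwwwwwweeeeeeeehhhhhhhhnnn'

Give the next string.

Reading off run lengths: w runs 5, 8, 11; e runs 4, 6, 8; h runs 4, 6, 8; n runs 1, 2, 3 — each is linear in n, where the shown terms are n = 2, 3, 4.
Setting n = 5 gives 14, 10, 10, 4 characters in each block.

wwwwwwwwwwwwwweeeeeeeeeehhhhhhhhhhnnnn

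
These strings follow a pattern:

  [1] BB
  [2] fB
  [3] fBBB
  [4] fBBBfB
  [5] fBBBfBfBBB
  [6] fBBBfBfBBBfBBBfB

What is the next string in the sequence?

Each term (from the third on) is the previous term followed by the one before it: term 3 = fB·BB = fBBB.
So term 7 is fBBBfBfBBBfBBBfB·fBBBfBfBBB.

fBBBfBfBBBfBBBfBfBBBfBfBBB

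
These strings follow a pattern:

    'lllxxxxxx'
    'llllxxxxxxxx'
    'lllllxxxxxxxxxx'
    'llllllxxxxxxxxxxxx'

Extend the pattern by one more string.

lllllllxxxxxxxxxxxxxx

Reading off run lengths: l runs 3, 4, 5, 6; x runs 6, 8, 10, 12 — each is linear in n, where the shown terms are n = 3, 4, 5, 6.
At n = 7 the blocks have lengths 7, 14.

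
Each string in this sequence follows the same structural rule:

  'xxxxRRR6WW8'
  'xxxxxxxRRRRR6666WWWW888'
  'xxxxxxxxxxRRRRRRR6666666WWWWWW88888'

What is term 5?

Each string has the form x^{3n+1} R^{2n+1} 6^{3n-2} W^{2n} 8^{2n-1} (n = 1, 2, …).
Setting n = 5 gives 16, 11, 13, 10, 9 characters in each block.

xxxxxxxxxxxxxxxxRRRRRRRRRRR6666666666666WWWWWWWWWW888888888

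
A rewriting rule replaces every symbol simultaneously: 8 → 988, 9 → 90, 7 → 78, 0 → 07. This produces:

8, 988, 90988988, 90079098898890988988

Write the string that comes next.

Applying the rule to each of the 20 symbols of 90079098898890988988 gives the pieces 90 07 07 78 90 07 90 988 988 90 988 988 90 07 90 988 988 90 988 988, which concatenate to the answer.

900707789007909889889098898890079098898890988988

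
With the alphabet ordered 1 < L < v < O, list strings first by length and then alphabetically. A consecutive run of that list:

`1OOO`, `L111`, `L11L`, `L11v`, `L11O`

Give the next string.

L1L1

Treat L11O as a base-4 numeral over the given alphabet and add one, carrying through any trailing O's.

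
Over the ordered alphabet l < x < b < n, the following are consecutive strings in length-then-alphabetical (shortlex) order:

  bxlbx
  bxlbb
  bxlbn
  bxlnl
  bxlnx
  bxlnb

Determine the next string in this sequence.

Find the rightmost character of bxlnb below n, bump it to the next letter, and reset everything to its right to l.

bxlnn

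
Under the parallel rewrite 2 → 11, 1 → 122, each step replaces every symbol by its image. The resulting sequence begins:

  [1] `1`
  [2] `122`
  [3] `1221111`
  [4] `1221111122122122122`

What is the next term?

Rewriting the 19 symbols of 1221111122122122122 one by one yields 122 11 11 122 122 122 122 122 11 11 122 11 11 122 11 11 122 11 11; concatenated:

12211111221221221221221111122111112211111221111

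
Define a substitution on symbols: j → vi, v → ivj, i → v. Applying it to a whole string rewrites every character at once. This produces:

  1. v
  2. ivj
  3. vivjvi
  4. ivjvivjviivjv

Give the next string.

vivjviivjvivjviivjvvivjviivj

Applying the rule to each of the 13 symbols of ivjvivjviivjv gives the pieces v ivj vi ivj v ivj vi ivj v v ivj vi ivj, which concatenate to the answer.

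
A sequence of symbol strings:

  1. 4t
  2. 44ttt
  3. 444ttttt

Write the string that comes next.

4444ttttttt

Each string has the form 4^{n} t^{2n-1} (n = 1, 2, …).
For the next term, n = 4, so the run lengths are 4, 7.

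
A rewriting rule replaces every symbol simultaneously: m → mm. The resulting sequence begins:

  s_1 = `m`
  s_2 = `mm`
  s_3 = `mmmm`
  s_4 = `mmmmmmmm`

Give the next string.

Apply φ to mmmmmmmm symbol by symbol: m→mm, m→mm, m→mm, m→mm, m→mm, m→mm, m→mm, m→mm; joined: mm mm mm mm mm mm mm mm.

mmmmmmmmmmmmmmmm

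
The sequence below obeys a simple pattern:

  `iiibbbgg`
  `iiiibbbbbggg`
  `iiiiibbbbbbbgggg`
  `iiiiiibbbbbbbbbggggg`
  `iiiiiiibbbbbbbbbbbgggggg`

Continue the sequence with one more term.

The n-th term is n+2 i's then 2n+1 b's then n+1 g's (n = 1, 2, …).
For the next term, n = 6, so the run lengths are 8, 13, 7.

iiiiiiiibbbbbbbbbbbbbggggggg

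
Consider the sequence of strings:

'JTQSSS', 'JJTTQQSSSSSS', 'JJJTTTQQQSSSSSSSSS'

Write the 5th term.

JJJJJTTTTTQQQQQSSSSSSSSSSSSSSS

Reading off run lengths: J runs 1, 2, 3; T runs 1, 2, 3; Q runs 1, 2, 3; S runs 3, 6, 9 — each is linear in n (n = 1, 2, …).
Setting n = 5 gives 5, 5, 5, 15 characters in each block.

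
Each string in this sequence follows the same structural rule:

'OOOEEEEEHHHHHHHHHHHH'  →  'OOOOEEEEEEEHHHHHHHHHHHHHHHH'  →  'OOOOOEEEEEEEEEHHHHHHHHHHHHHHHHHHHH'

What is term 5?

OOOOOOOEEEEEEEEEEEEEHHHHHHHHHHHHHHHHHHHHHHHHHHHH

The n-th term is n O's then 2n-1 E's then 4n H's, where the shown terms are n = 3, 4, 5.
Setting n = 7 gives 7, 13, 28 characters in each block.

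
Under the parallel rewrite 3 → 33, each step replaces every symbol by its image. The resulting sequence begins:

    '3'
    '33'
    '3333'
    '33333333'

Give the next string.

Apply φ to 33333333 symbol by symbol: 3→33, 3→33, 3→33, 3→33, 3→33, 3→33, 3→33, 3→33; joined: 33 33 33 33 33 33 33 33.

3333333333333333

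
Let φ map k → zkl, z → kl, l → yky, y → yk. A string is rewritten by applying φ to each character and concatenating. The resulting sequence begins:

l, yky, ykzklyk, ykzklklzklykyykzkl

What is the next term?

ykzklklzklykyzklykyklzklykyykzklykykzklklzklyky

Applying the rule to each of the 18 symbols of ykzklklzklykyykzkl gives the pieces yk zkl kl zkl yky zkl yky kl zkl yky yk zkl yk yk zkl kl zkl yky, which concatenate to the answer.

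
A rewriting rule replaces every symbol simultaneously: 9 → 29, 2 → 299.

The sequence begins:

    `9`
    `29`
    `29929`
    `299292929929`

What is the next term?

Rewriting each symbol of 299292929929: 2→299, 9→29, 9→29, 2→299, 9→29, 2→299, 9→29, 2→299, 9→29, 9→29, 2→299, 9→29, which concatenates to 299 29 29 299 29 299 29 299 29 29 299 29.

29929292992929929299292929929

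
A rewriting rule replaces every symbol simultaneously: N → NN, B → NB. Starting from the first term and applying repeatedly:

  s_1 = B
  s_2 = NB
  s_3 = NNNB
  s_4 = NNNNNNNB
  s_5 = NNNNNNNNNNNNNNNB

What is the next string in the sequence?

φ(NNNNNNNNNNNNNNNB) expands symbol-by-symbol to NN NN NN NN NN NN NN NN NN NN NN NN NN NN NN NB; joining the 16 pieces gives the next term.

NNNNNNNNNNNNNNNNNNNNNNNNNNNNNNNB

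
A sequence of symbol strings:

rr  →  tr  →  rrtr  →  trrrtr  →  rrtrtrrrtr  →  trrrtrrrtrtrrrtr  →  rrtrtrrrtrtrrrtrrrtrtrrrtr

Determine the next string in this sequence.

Each term (from the third on) is the two preceding terms concatenated in order: term 3 = rr·tr = rrtr.
The next term joins trrrtrrrtrtrrrtr and rrtrtrrrtrtrrrtrrrtrtrrrtr.

trrrtrrrtrtrrrtrrrtrtrrrtrtrrrtrrrtrtrrrtr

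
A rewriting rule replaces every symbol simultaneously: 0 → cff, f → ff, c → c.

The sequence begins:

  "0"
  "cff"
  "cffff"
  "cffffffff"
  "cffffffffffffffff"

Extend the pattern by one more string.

cffffffffffffffffffffffffffffffff

Replace each of the 17 characters of cffffffffffffffff in place — c ff ff ff ff ff ff ff ff ff ff ff ff ff ff ff ff — and concatenate.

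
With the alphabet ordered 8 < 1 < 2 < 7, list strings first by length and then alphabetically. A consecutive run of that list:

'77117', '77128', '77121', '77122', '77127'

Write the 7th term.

77171

Advancing 2 positions from 77127 through 77127 → 77178 reaches term 7.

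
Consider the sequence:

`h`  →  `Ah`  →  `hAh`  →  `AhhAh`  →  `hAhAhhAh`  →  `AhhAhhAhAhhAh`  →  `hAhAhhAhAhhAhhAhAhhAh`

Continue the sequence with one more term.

AhhAhhAhAhhAhhAhAhhAhAhhAhhAhAhhAh

Each term (from the third on) is the two preceding terms concatenated in order: term 3 = h·Ah = hAh.
So term 8 is AhhAhhAhAhhAh·hAhAhhAhAhhAhhAhAhhAh.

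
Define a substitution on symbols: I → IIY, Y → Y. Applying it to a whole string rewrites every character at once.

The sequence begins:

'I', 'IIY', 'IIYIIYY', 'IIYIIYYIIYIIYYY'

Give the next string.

IIYIIYYIIYIIYYYIIYIIYYIIYIIYYYY

φ(IIYIIYYIIYIIYYY) expands symbol-by-symbol to IIY IIY Y IIY IIY Y Y IIY IIY Y IIY IIY Y Y Y; joining the 15 pieces gives the next term.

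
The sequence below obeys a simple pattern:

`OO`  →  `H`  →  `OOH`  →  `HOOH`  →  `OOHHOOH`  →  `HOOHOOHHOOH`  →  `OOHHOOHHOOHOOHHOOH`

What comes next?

HOOHOOHHOOHOOHHOOHHOOHOOHHOOH

Each term (from the third on) is the two preceding terms concatenated in order: term 3 = OO·H = OOH.
So term 8 is HOOHOOHHOOH·OOHHOOHHOOHOOHHOOH.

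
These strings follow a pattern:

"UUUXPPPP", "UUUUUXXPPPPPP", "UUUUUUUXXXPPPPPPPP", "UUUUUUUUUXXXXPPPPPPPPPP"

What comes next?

Reading off run lengths: U runs 3, 5, 7, 9; X runs 1, 2, 3, 4; P runs 4, 6, 8, 10 — each is linear in n, where the shown terms are n = 2, 3, 4, 5.
Setting n = 6 gives 11, 5, 12 characters in each block.

UUUUUUUUUUUXXXXXPPPPPPPPPPPP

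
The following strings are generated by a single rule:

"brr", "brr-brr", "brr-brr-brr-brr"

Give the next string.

Each string is two copies of the previous one joined by '-'.
So the next term is two copies of brr-brr-brr-brr with '-' between the halves.

brr-brr-brr-brr-brr-brr-brr-brr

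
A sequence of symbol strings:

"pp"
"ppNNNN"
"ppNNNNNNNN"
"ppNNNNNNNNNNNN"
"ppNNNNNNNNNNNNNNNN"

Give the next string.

Every step adds NNNN to the end: s(k+1) = s(k)·NNNN.
So the next term is ppNNNNNNNNNNNNNNNN·NNNN.

ppNNNNNNNNNNNNNNNNNNNN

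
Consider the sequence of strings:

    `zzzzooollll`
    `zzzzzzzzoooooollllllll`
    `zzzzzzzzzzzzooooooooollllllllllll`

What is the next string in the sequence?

The n-th term is 4n z's then 3n o's then 4n l's (n = 1, 2, …).
At n = 4 the blocks have lengths 16, 12, 16.

zzzzzzzzzzzzzzzzoooooooooooollllllllllllllll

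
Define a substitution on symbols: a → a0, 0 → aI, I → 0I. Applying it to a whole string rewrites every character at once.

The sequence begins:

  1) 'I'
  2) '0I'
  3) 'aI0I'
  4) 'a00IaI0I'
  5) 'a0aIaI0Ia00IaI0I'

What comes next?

Rewriting the 16 symbols of a0aIaI0Ia00IaI0I one by one yields a0 aI a0 0I a0 0I aI 0I a0 aI aI 0I a0 0I aI 0I; concatenated:

a0aIa00Ia00IaI0Ia0aIaI0Ia00IaI0I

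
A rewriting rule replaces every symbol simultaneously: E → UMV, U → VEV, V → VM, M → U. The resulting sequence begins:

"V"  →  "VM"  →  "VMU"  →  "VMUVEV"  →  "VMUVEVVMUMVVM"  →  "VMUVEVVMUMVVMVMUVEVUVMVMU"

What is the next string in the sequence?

Rewriting the 25 symbols of VMUVEVVMUMVVMVMUVEVUVMVMU one by one yields VM U VEV VM UMV VM VM U VEV U VM VM U VM U VEV VM UMV VM VEV VM U VM U VEV; concatenated:

VMUVEVVMUMVVMVMUVEVUVMVMUVMUVEVVMUMVVMVEVVMUVMUVEV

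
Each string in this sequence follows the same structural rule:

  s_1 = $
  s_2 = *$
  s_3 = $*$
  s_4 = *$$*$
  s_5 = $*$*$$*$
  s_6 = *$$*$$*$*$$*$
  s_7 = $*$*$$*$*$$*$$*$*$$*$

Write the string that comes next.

*$$*$$*$*$$*$$*$*$$*$*$$*$$*$*$$*$

Each term (from the third on) is the two preceding terms concatenated in order: term 3 = $·*$ = $*$.
The next term joins *$$*$$*$*$$*$ and $*$*$$*$*$$*$$*$*$$*$.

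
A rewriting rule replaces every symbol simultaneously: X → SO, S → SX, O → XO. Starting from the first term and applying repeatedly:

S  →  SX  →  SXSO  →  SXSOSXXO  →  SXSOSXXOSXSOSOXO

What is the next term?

Rewriting the 16 symbols of SXSOSXXOSXSOSOXO one by one yields SX SO SX XO SX SO SO XO SX SO SX XO SX XO SO XO; concatenated:

SXSOSXXOSXSOSOXOSXSOSXXOSXXOSOXO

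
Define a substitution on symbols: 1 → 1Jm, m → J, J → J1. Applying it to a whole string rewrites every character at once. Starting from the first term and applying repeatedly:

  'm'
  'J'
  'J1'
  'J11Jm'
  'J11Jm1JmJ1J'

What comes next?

J11Jm1JmJ1J1JmJ1JJ11JmJ1

Apply φ to J11Jm1JmJ1J symbol by symbol: J→J1, 1→1Jm, 1→1Jm, J→J1, m→J, 1→1Jm, J→J1, m→J, J→J1, 1→1Jm, J→J1; joined: J1 1Jm 1Jm J1 J 1Jm J1 J J1 1Jm J1.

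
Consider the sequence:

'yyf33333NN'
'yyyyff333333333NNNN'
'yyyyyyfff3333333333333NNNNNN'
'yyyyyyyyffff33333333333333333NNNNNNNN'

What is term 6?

yyyyyyyyyyyyffffff3333333333333333333333333NNNNNNNNNNNN

Each string has the form y^{2n} f^{n} 3^{4n+1} N^{2n} (n = 1, 2, …).
Setting n = 6 gives 12, 6, 25, 12 characters in each block.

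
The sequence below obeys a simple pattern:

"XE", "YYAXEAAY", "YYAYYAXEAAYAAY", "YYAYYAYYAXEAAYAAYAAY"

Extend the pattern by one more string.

YYAYYAYYAYYAXEAAYAAYAAYAAY

Every step adds YYA to the front and AAY to the end of the previous string.
One more step from YYAYYAYYAXEAAYAAYAAY gives the answer.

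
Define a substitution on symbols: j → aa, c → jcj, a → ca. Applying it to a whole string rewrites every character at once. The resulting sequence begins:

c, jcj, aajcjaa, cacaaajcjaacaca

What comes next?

jcjcajcjcacacaaajcjaacacajcjcajcjca

φ(cacaaajcjaacaca) expands symbol-by-symbol to jcj ca jcj ca ca ca aa jcj aa ca ca jcj ca jcj ca; joining the 15 pieces gives the next term.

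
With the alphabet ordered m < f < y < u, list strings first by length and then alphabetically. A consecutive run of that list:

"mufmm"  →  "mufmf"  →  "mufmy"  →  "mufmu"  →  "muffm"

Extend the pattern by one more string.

Treat muffm as a base-4 numeral over the given alphabet and add one, carrying through any trailing u's.

mufff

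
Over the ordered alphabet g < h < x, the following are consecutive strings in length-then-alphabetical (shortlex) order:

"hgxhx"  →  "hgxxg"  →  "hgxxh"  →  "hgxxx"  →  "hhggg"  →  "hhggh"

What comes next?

Treat hhggh as a base-3 numeral over the given alphabet and add one, carrying through any trailing x's.

hhggx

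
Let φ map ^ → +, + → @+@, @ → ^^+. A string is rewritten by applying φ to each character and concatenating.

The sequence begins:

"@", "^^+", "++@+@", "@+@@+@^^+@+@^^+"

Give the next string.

^^+@+@^^+^^+@+@^^+++@+@^^+@+@^^+++@+@

φ(@+@@+@^^+@+@^^+) expands symbol-by-symbol to ^^+ @+@ ^^+ ^^+ @+@ ^^+ + + @+@ ^^+ @+@ ^^+ + + @+@; joining the 15 pieces gives the next term.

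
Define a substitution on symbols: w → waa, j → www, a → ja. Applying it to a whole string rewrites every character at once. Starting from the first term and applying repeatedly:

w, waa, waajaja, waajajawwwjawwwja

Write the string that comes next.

Replace each of the 17 characters of waajajawwwjawwwja in place — waa ja ja www ja www ja waa waa waa www ja waa waa waa www ja — and concatenate.

waajajawwwjawwwjawaawaawaawwwjawaawaawaawwwja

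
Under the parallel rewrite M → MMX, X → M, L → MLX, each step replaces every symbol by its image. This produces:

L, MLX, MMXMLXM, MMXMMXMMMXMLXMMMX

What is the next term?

Rewriting the 17 symbols of MMXMMXMMMXMLXMMMX one by one yields MMX MMX M MMX MMX M MMX MMX MMX M MMX MLX M MMX MMX MMX M; concatenated:

MMXMMXMMMXMMXMMMXMMXMMXMMMXMLXMMMXMMXMMXM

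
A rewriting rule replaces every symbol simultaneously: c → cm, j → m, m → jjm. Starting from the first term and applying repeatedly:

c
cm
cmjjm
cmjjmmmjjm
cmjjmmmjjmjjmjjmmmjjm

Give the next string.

cmjjmmmjjmjjmjjmmmjjmmmjjmmmjjmjjmjjmmmjjm

φ(cmjjmmmjjmjjmjjmmmjjm) expands symbol-by-symbol to cm jjm m m jjm jjm jjm m m jjm m m jjm m m jjm jjm jjm m m jjm; joining the 21 pieces gives the next term.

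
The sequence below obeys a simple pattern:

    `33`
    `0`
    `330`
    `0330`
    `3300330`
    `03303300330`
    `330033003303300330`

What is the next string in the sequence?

03303300330330033003303300330

This is a Fibonacci-style word recurrence s(k) = s(k−2)·s(k−1): e.g. 33·0 = 330.
So term 8 is 03303300330·330033003303300330.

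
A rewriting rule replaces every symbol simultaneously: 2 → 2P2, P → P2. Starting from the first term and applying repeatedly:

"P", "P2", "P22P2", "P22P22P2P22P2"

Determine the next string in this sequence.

Rewriting the 13 symbols of P22P22P2P22P2 one by one yields P2 2P2 2P2 P2 2P2 2P2 P2 2P2 P2 2P2 2P2 P2 2P2; concatenated:

P22P22P2P22P22P2P22P2P22P22P2P22P2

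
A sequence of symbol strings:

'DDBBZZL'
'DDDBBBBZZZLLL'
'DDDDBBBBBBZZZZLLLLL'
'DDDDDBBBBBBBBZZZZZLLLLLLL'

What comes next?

DDDDDDBBBBBBBBBBZZZZZZLLLLLLLLL

Reading off run lengths: D runs 2, 3, 4, 5; B runs 2, 4, 6, 8; Z runs 2, 3, 4, 5; L runs 1, 3, 5, 7 — each is linear in n (n = 1, 2, …).
Setting n = 5 gives 6, 10, 6, 9 characters in each block.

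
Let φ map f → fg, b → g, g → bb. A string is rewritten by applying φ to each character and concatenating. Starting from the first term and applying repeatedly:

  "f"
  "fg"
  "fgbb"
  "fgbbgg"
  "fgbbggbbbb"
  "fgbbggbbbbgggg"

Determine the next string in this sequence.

Rewriting the 14 symbols of fgbbggbbbbgggg one by one yields fg bb g g bb bb g g g g bb bb bb bb; concatenated:

fgbbggbbbbggggbbbbbbbb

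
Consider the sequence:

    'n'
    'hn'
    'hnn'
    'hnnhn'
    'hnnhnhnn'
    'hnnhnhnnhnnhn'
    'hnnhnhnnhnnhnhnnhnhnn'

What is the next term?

From term 3 onward, concatenate the last term with the second-to-last: hn·n = hnn, hnn·hn = hnnhn, …
Continuing: hnnhnhnnhnnhnhnnhnhnn · hnnhnhnnhnnhn gives term 8.

hnnhnhnnhnnhnhnnhnhnnhnnhnhnnhnnhn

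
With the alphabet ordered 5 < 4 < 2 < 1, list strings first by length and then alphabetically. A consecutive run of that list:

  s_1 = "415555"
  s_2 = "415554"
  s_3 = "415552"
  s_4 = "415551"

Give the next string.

415545

The successor of 415551 increments the rightmost position that isn't already 1 and resets every position after it to 5.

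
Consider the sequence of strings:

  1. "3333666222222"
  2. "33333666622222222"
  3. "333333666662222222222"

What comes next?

3333333666666222222222222

Each string has the form 3^{n+2} 6^{n+1} 2^{2n+2}, where the shown terms are n = 2, 3, 4.
At n = 5 the blocks have lengths 7, 6, 12.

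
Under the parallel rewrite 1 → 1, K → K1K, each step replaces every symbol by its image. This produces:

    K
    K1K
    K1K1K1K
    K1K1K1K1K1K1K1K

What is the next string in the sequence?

φ(K1K1K1K1K1K1K1K) expands symbol-by-symbol to K1K 1 K1K 1 K1K 1 K1K 1 K1K 1 K1K 1 K1K 1 K1K; joining the 15 pieces gives the next term.

K1K1K1K1K1K1K1K1K1K1K1K1K1K1K1K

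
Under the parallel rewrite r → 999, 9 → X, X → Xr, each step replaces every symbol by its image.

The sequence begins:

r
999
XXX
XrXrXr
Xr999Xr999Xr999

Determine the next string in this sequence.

Xr999XXXXr999XXXXr999XXX

Replace each of the 15 characters of Xr999Xr999Xr999 in place — Xr 999 X X X Xr 999 X X X Xr 999 X X X — and concatenate.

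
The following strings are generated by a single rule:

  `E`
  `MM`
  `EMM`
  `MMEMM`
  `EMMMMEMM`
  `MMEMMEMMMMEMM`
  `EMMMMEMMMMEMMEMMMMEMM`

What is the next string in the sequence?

Each term (from the third on) is the two preceding terms concatenated in order: term 3 = E·MM = EMM.
Continuing: MMEMMEMMMMEMM · EMMMMEMMMMEMMEMMMMEMM gives term 8.

MMEMMEMMMMEMMEMMMMEMMMMEMMEMMMMEMM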